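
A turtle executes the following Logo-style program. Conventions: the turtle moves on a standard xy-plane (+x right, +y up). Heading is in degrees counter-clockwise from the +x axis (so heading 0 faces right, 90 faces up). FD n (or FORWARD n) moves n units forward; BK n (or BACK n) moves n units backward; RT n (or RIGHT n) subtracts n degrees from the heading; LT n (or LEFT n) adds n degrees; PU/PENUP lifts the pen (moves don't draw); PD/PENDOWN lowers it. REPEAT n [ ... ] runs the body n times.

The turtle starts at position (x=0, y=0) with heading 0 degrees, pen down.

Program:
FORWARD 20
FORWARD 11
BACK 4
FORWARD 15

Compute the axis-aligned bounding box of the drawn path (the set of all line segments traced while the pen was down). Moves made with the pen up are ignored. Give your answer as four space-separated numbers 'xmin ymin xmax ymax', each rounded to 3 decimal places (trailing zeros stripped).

Executing turtle program step by step:
Start: pos=(0,0), heading=0, pen down
FD 20: (0,0) -> (20,0) [heading=0, draw]
FD 11: (20,0) -> (31,0) [heading=0, draw]
BK 4: (31,0) -> (27,0) [heading=0, draw]
FD 15: (27,0) -> (42,0) [heading=0, draw]
Final: pos=(42,0), heading=0, 4 segment(s) drawn

Segment endpoints: x in {0, 20, 27, 31, 42}, y in {0}
xmin=0, ymin=0, xmax=42, ymax=0

Answer: 0 0 42 0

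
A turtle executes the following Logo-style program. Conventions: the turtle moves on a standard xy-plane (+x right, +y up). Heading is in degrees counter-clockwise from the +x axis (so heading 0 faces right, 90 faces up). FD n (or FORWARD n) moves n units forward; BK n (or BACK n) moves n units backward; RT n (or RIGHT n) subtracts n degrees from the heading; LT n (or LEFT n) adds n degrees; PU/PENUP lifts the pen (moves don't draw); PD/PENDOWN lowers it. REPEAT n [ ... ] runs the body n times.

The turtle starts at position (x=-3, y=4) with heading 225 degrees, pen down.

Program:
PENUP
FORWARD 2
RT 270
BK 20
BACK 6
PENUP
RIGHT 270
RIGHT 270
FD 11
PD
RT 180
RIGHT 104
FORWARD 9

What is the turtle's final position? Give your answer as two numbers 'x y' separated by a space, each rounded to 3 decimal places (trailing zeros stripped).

Answer: -38.292 24.113

Derivation:
Executing turtle program step by step:
Start: pos=(-3,4), heading=225, pen down
PU: pen up
FD 2: (-3,4) -> (-4.414,2.586) [heading=225, move]
RT 270: heading 225 -> 315
BK 20: (-4.414,2.586) -> (-18.556,16.728) [heading=315, move]
BK 6: (-18.556,16.728) -> (-22.799,20.971) [heading=315, move]
PU: pen up
RT 270: heading 315 -> 45
RT 270: heading 45 -> 135
FD 11: (-22.799,20.971) -> (-30.577,28.749) [heading=135, move]
PD: pen down
RT 180: heading 135 -> 315
RT 104: heading 315 -> 211
FD 9: (-30.577,28.749) -> (-38.292,24.113) [heading=211, draw]
Final: pos=(-38.292,24.113), heading=211, 1 segment(s) drawn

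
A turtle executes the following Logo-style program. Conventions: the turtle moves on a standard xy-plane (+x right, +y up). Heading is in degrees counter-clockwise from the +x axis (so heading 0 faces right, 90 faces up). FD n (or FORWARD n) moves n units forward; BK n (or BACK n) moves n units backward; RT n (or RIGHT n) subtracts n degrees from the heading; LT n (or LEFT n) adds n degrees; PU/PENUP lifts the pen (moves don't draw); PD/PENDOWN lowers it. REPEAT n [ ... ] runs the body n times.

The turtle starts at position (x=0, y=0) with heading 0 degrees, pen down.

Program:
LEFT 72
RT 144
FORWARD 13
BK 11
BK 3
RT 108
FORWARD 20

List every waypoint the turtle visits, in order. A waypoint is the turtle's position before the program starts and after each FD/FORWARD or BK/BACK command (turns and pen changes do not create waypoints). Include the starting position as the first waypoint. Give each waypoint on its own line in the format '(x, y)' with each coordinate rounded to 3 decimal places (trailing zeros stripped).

Answer: (0, 0)
(4.017, -12.364)
(0.618, -1.902)
(-0.309, 0.951)
(-20.309, 0.951)

Derivation:
Executing turtle program step by step:
Start: pos=(0,0), heading=0, pen down
LT 72: heading 0 -> 72
RT 144: heading 72 -> 288
FD 13: (0,0) -> (4.017,-12.364) [heading=288, draw]
BK 11: (4.017,-12.364) -> (0.618,-1.902) [heading=288, draw]
BK 3: (0.618,-1.902) -> (-0.309,0.951) [heading=288, draw]
RT 108: heading 288 -> 180
FD 20: (-0.309,0.951) -> (-20.309,0.951) [heading=180, draw]
Final: pos=(-20.309,0.951), heading=180, 4 segment(s) drawn
Waypoints (5 total):
(0, 0)
(4.017, -12.364)
(0.618, -1.902)
(-0.309, 0.951)
(-20.309, 0.951)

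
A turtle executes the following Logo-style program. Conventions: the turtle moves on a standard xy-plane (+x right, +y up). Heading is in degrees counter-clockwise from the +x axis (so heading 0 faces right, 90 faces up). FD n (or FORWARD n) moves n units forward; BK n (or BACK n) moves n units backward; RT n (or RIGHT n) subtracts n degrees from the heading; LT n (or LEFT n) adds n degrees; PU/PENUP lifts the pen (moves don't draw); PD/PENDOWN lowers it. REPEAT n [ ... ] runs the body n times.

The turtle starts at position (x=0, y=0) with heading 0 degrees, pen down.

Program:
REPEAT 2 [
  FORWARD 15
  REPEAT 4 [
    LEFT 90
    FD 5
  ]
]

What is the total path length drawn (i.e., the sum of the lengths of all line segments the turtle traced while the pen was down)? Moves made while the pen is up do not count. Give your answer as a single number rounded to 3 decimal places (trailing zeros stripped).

Executing turtle program step by step:
Start: pos=(0,0), heading=0, pen down
REPEAT 2 [
  -- iteration 1/2 --
  FD 15: (0,0) -> (15,0) [heading=0, draw]
  REPEAT 4 [
    -- iteration 1/4 --
    LT 90: heading 0 -> 90
    FD 5: (15,0) -> (15,5) [heading=90, draw]
    -- iteration 2/4 --
    LT 90: heading 90 -> 180
    FD 5: (15,5) -> (10,5) [heading=180, draw]
    -- iteration 3/4 --
    LT 90: heading 180 -> 270
    FD 5: (10,5) -> (10,0) [heading=270, draw]
    -- iteration 4/4 --
    LT 90: heading 270 -> 0
    FD 5: (10,0) -> (15,0) [heading=0, draw]
  ]
  -- iteration 2/2 --
  FD 15: (15,0) -> (30,0) [heading=0, draw]
  REPEAT 4 [
    -- iteration 1/4 --
    LT 90: heading 0 -> 90
    FD 5: (30,0) -> (30,5) [heading=90, draw]
    -- iteration 2/4 --
    LT 90: heading 90 -> 180
    FD 5: (30,5) -> (25,5) [heading=180, draw]
    -- iteration 3/4 --
    LT 90: heading 180 -> 270
    FD 5: (25,5) -> (25,0) [heading=270, draw]
    -- iteration 4/4 --
    LT 90: heading 270 -> 0
    FD 5: (25,0) -> (30,0) [heading=0, draw]
  ]
]
Final: pos=(30,0), heading=0, 10 segment(s) drawn

Segment lengths:
  seg 1: (0,0) -> (15,0), length = 15
  seg 2: (15,0) -> (15,5), length = 5
  seg 3: (15,5) -> (10,5), length = 5
  seg 4: (10,5) -> (10,0), length = 5
  seg 5: (10,0) -> (15,0), length = 5
  seg 6: (15,0) -> (30,0), length = 15
  seg 7: (30,0) -> (30,5), length = 5
  seg 8: (30,5) -> (25,5), length = 5
  seg 9: (25,5) -> (25,0), length = 5
  seg 10: (25,0) -> (30,0), length = 5
Total = 70

Answer: 70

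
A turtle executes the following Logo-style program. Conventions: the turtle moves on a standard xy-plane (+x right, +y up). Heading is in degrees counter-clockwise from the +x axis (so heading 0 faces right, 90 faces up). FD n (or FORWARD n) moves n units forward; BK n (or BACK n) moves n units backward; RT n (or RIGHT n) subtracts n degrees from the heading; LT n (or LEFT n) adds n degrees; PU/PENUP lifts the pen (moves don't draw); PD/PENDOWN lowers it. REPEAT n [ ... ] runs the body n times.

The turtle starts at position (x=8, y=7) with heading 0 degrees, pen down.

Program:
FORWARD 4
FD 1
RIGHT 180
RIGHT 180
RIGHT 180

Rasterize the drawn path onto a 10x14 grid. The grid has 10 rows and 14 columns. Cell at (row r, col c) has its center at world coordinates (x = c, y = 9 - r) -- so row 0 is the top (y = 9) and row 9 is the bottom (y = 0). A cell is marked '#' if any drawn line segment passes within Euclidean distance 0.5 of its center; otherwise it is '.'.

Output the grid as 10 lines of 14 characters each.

Segment 0: (8,7) -> (12,7)
Segment 1: (12,7) -> (13,7)

Answer: ..............
..............
........######
..............
..............
..............
..............
..............
..............
..............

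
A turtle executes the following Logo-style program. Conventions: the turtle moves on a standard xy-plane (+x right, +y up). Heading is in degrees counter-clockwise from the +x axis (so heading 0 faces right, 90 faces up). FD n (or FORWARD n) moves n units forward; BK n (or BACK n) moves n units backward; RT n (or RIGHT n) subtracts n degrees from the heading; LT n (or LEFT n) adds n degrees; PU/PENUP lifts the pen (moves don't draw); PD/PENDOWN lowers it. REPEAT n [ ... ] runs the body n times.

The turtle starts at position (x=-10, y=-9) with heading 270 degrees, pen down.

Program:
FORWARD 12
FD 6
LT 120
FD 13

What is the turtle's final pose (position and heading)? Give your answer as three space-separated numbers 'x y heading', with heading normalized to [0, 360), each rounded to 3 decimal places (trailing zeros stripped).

Executing turtle program step by step:
Start: pos=(-10,-9), heading=270, pen down
FD 12: (-10,-9) -> (-10,-21) [heading=270, draw]
FD 6: (-10,-21) -> (-10,-27) [heading=270, draw]
LT 120: heading 270 -> 30
FD 13: (-10,-27) -> (1.258,-20.5) [heading=30, draw]
Final: pos=(1.258,-20.5), heading=30, 3 segment(s) drawn

Answer: 1.258 -20.5 30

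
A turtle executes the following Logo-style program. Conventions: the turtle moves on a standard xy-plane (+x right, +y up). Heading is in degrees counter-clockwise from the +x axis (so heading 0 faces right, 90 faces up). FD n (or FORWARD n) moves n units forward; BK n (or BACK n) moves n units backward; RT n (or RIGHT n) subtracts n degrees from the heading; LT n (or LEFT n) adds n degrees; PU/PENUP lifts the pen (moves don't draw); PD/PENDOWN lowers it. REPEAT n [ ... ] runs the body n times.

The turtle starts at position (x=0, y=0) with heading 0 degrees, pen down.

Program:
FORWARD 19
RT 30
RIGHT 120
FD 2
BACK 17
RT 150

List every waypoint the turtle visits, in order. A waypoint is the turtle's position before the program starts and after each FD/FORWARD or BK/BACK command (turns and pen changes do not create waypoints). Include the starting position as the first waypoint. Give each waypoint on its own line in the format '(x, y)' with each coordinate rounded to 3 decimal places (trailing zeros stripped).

Answer: (0, 0)
(19, 0)
(17.268, -1)
(31.99, 7.5)

Derivation:
Executing turtle program step by step:
Start: pos=(0,0), heading=0, pen down
FD 19: (0,0) -> (19,0) [heading=0, draw]
RT 30: heading 0 -> 330
RT 120: heading 330 -> 210
FD 2: (19,0) -> (17.268,-1) [heading=210, draw]
BK 17: (17.268,-1) -> (31.99,7.5) [heading=210, draw]
RT 150: heading 210 -> 60
Final: pos=(31.99,7.5), heading=60, 3 segment(s) drawn
Waypoints (4 total):
(0, 0)
(19, 0)
(17.268, -1)
(31.99, 7.5)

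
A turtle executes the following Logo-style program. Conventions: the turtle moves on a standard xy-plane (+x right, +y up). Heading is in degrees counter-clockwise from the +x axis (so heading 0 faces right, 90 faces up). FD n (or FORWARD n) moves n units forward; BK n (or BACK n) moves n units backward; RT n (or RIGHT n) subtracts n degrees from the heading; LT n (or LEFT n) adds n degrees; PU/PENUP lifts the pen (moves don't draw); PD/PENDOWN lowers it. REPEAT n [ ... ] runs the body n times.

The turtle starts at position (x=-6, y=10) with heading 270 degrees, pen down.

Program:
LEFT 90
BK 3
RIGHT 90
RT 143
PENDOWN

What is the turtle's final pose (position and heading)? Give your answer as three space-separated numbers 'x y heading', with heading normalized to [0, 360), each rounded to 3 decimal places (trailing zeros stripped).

Answer: -9 10 127

Derivation:
Executing turtle program step by step:
Start: pos=(-6,10), heading=270, pen down
LT 90: heading 270 -> 0
BK 3: (-6,10) -> (-9,10) [heading=0, draw]
RT 90: heading 0 -> 270
RT 143: heading 270 -> 127
PD: pen down
Final: pos=(-9,10), heading=127, 1 segment(s) drawn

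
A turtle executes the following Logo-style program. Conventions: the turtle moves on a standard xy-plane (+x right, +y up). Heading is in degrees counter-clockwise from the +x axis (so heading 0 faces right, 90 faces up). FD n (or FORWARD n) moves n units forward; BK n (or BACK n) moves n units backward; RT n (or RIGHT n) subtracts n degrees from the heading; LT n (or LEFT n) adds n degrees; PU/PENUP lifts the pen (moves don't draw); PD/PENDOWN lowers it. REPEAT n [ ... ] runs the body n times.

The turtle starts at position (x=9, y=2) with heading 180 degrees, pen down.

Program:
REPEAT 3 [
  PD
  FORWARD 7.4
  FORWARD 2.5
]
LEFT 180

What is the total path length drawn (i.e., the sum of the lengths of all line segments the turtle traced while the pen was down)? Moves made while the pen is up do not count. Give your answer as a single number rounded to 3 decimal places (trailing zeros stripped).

Executing turtle program step by step:
Start: pos=(9,2), heading=180, pen down
REPEAT 3 [
  -- iteration 1/3 --
  PD: pen down
  FD 7.4: (9,2) -> (1.6,2) [heading=180, draw]
  FD 2.5: (1.6,2) -> (-0.9,2) [heading=180, draw]
  -- iteration 2/3 --
  PD: pen down
  FD 7.4: (-0.9,2) -> (-8.3,2) [heading=180, draw]
  FD 2.5: (-8.3,2) -> (-10.8,2) [heading=180, draw]
  -- iteration 3/3 --
  PD: pen down
  FD 7.4: (-10.8,2) -> (-18.2,2) [heading=180, draw]
  FD 2.5: (-18.2,2) -> (-20.7,2) [heading=180, draw]
]
LT 180: heading 180 -> 0
Final: pos=(-20.7,2), heading=0, 6 segment(s) drawn

Segment lengths:
  seg 1: (9,2) -> (1.6,2), length = 7.4
  seg 2: (1.6,2) -> (-0.9,2), length = 2.5
  seg 3: (-0.9,2) -> (-8.3,2), length = 7.4
  seg 4: (-8.3,2) -> (-10.8,2), length = 2.5
  seg 5: (-10.8,2) -> (-18.2,2), length = 7.4
  seg 6: (-18.2,2) -> (-20.7,2), length = 2.5
Total = 29.7

Answer: 29.7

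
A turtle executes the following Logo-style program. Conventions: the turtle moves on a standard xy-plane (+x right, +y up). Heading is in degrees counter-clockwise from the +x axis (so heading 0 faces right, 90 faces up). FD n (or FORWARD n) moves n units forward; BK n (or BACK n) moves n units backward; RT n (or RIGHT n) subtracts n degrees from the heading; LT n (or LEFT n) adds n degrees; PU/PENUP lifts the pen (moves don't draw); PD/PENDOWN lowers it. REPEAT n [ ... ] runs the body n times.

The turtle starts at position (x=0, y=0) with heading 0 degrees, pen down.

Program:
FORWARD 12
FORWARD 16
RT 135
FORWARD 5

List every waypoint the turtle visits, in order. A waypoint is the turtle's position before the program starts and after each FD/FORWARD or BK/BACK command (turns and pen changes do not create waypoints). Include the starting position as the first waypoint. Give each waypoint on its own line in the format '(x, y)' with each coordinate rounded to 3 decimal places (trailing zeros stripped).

Executing turtle program step by step:
Start: pos=(0,0), heading=0, pen down
FD 12: (0,0) -> (12,0) [heading=0, draw]
FD 16: (12,0) -> (28,0) [heading=0, draw]
RT 135: heading 0 -> 225
FD 5: (28,0) -> (24.464,-3.536) [heading=225, draw]
Final: pos=(24.464,-3.536), heading=225, 3 segment(s) drawn
Waypoints (4 total):
(0, 0)
(12, 0)
(28, 0)
(24.464, -3.536)

Answer: (0, 0)
(12, 0)
(28, 0)
(24.464, -3.536)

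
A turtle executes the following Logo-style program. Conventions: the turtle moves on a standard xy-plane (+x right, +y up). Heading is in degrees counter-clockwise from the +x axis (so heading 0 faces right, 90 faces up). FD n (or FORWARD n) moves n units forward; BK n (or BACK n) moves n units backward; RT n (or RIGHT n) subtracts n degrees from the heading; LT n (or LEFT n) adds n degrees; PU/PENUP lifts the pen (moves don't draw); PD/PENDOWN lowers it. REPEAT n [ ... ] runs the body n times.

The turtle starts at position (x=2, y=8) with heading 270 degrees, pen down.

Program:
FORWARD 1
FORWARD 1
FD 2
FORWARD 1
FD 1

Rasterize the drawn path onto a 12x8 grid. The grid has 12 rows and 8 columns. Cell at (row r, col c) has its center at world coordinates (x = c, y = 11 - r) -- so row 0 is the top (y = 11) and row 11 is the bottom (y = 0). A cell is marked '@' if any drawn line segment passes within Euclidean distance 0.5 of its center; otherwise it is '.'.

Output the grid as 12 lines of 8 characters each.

Segment 0: (2,8) -> (2,7)
Segment 1: (2,7) -> (2,6)
Segment 2: (2,6) -> (2,4)
Segment 3: (2,4) -> (2,3)
Segment 4: (2,3) -> (2,2)

Answer: ........
........
........
..@.....
..@.....
..@.....
..@.....
..@.....
..@.....
..@.....
........
........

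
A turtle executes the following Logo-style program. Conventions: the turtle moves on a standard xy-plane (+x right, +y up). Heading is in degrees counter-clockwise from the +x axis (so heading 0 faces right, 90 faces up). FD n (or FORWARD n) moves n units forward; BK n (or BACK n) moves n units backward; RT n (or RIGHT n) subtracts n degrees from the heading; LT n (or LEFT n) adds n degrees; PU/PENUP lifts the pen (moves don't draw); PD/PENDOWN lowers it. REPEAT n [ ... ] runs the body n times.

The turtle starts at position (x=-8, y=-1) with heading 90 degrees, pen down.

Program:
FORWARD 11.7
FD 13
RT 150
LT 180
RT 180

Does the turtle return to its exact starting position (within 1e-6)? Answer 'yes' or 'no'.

Answer: no

Derivation:
Executing turtle program step by step:
Start: pos=(-8,-1), heading=90, pen down
FD 11.7: (-8,-1) -> (-8,10.7) [heading=90, draw]
FD 13: (-8,10.7) -> (-8,23.7) [heading=90, draw]
RT 150: heading 90 -> 300
LT 180: heading 300 -> 120
RT 180: heading 120 -> 300
Final: pos=(-8,23.7), heading=300, 2 segment(s) drawn

Start position: (-8, -1)
Final position: (-8, 23.7)
Distance = 24.7; >= 1e-6 -> NOT closed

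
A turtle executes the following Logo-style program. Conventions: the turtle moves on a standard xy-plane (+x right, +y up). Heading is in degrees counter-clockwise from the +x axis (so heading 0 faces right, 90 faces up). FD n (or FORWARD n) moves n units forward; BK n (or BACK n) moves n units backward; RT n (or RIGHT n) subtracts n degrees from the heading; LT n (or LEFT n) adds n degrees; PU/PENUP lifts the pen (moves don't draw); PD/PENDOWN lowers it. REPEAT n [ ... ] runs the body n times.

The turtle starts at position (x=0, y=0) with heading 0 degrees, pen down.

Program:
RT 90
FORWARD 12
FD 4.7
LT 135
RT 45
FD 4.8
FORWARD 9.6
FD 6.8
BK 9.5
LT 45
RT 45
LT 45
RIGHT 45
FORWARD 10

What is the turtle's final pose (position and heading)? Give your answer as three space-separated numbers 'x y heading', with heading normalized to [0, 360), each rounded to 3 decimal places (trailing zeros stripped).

Executing turtle program step by step:
Start: pos=(0,0), heading=0, pen down
RT 90: heading 0 -> 270
FD 12: (0,0) -> (0,-12) [heading=270, draw]
FD 4.7: (0,-12) -> (0,-16.7) [heading=270, draw]
LT 135: heading 270 -> 45
RT 45: heading 45 -> 0
FD 4.8: (0,-16.7) -> (4.8,-16.7) [heading=0, draw]
FD 9.6: (4.8,-16.7) -> (14.4,-16.7) [heading=0, draw]
FD 6.8: (14.4,-16.7) -> (21.2,-16.7) [heading=0, draw]
BK 9.5: (21.2,-16.7) -> (11.7,-16.7) [heading=0, draw]
LT 45: heading 0 -> 45
RT 45: heading 45 -> 0
LT 45: heading 0 -> 45
RT 45: heading 45 -> 0
FD 10: (11.7,-16.7) -> (21.7,-16.7) [heading=0, draw]
Final: pos=(21.7,-16.7), heading=0, 7 segment(s) drawn

Answer: 21.7 -16.7 0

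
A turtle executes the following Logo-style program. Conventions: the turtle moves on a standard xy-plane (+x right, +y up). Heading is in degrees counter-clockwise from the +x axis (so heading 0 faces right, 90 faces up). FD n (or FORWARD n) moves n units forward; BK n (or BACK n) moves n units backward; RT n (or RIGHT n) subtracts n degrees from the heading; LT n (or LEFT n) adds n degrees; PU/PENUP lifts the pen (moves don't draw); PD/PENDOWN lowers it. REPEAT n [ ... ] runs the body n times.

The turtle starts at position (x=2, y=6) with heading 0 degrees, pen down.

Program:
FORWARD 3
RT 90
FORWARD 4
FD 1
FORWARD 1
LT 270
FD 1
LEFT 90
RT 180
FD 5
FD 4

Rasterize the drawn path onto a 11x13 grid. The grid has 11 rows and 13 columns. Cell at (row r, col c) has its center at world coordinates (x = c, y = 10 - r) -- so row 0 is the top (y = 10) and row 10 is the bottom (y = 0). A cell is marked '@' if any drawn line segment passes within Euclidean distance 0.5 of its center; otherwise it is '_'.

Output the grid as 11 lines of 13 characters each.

Segment 0: (2,6) -> (5,6)
Segment 1: (5,6) -> (5,2)
Segment 2: (5,2) -> (5,1)
Segment 3: (5,1) -> (5,0)
Segment 4: (5,0) -> (4,0)
Segment 5: (4,0) -> (4,5)
Segment 6: (4,5) -> (4,9)

Answer: _____________
____@________
____@________
____@________
__@@@@_______
____@@_______
____@@_______
____@@_______
____@@_______
____@@_______
____@@_______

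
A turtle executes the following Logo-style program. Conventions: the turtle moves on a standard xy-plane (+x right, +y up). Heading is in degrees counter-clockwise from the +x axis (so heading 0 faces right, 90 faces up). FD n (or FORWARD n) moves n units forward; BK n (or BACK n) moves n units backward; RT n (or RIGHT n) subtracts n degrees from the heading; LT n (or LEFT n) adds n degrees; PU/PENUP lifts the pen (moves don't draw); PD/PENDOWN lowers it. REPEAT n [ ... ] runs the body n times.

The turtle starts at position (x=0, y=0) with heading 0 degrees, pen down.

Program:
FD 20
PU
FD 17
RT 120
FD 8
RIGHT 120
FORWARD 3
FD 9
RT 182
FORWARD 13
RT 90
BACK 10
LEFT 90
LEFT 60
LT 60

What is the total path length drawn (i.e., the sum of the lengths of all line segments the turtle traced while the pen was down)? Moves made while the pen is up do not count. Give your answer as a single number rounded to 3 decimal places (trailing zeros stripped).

Answer: 20

Derivation:
Executing turtle program step by step:
Start: pos=(0,0), heading=0, pen down
FD 20: (0,0) -> (20,0) [heading=0, draw]
PU: pen up
FD 17: (20,0) -> (37,0) [heading=0, move]
RT 120: heading 0 -> 240
FD 8: (37,0) -> (33,-6.928) [heading=240, move]
RT 120: heading 240 -> 120
FD 3: (33,-6.928) -> (31.5,-4.33) [heading=120, move]
FD 9: (31.5,-4.33) -> (27,3.464) [heading=120, move]
RT 182: heading 120 -> 298
FD 13: (27,3.464) -> (33.103,-8.014) [heading=298, move]
RT 90: heading 298 -> 208
BK 10: (33.103,-8.014) -> (41.933,-3.32) [heading=208, move]
LT 90: heading 208 -> 298
LT 60: heading 298 -> 358
LT 60: heading 358 -> 58
Final: pos=(41.933,-3.32), heading=58, 1 segment(s) drawn

Segment lengths:
  seg 1: (0,0) -> (20,0), length = 20
Total = 20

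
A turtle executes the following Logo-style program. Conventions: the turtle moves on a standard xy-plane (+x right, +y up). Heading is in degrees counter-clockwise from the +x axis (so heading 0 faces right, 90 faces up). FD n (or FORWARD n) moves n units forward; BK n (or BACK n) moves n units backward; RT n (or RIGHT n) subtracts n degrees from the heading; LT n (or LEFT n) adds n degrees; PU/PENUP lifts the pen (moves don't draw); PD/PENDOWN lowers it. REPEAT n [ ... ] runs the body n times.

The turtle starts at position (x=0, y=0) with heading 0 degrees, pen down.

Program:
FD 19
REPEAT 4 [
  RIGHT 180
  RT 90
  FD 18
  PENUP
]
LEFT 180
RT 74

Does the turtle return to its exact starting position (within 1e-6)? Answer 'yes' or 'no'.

Executing turtle program step by step:
Start: pos=(0,0), heading=0, pen down
FD 19: (0,0) -> (19,0) [heading=0, draw]
REPEAT 4 [
  -- iteration 1/4 --
  RT 180: heading 0 -> 180
  RT 90: heading 180 -> 90
  FD 18: (19,0) -> (19,18) [heading=90, draw]
  PU: pen up
  -- iteration 2/4 --
  RT 180: heading 90 -> 270
  RT 90: heading 270 -> 180
  FD 18: (19,18) -> (1,18) [heading=180, move]
  PU: pen up
  -- iteration 3/4 --
  RT 180: heading 180 -> 0
  RT 90: heading 0 -> 270
  FD 18: (1,18) -> (1,0) [heading=270, move]
  PU: pen up
  -- iteration 4/4 --
  RT 180: heading 270 -> 90
  RT 90: heading 90 -> 0
  FD 18: (1,0) -> (19,0) [heading=0, move]
  PU: pen up
]
LT 180: heading 0 -> 180
RT 74: heading 180 -> 106
Final: pos=(19,0), heading=106, 2 segment(s) drawn

Start position: (0, 0)
Final position: (19, 0)
Distance = 19; >= 1e-6 -> NOT closed

Answer: no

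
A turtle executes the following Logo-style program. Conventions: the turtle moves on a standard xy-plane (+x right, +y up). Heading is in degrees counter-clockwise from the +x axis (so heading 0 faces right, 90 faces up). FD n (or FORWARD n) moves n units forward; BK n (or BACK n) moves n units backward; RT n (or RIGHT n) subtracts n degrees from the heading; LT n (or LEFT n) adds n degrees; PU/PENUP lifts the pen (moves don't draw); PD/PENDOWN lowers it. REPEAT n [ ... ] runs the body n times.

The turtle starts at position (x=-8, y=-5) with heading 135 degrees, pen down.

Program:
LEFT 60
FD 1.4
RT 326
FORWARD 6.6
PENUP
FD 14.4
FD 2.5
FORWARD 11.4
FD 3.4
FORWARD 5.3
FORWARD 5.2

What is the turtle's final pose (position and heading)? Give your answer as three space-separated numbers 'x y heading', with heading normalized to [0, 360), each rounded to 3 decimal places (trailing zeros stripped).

Executing turtle program step by step:
Start: pos=(-8,-5), heading=135, pen down
LT 60: heading 135 -> 195
FD 1.4: (-8,-5) -> (-9.352,-5.362) [heading=195, draw]
RT 326: heading 195 -> 229
FD 6.6: (-9.352,-5.362) -> (-13.682,-10.343) [heading=229, draw]
PU: pen up
FD 14.4: (-13.682,-10.343) -> (-23.13,-21.211) [heading=229, move]
FD 2.5: (-23.13,-21.211) -> (-24.77,-23.098) [heading=229, move]
FD 11.4: (-24.77,-23.098) -> (-32.249,-31.702) [heading=229, move]
FD 3.4: (-32.249,-31.702) -> (-34.479,-34.268) [heading=229, move]
FD 5.3: (-34.479,-34.268) -> (-37.956,-38.268) [heading=229, move]
FD 5.2: (-37.956,-38.268) -> (-41.368,-42.192) [heading=229, move]
Final: pos=(-41.368,-42.192), heading=229, 2 segment(s) drawn

Answer: -41.368 -42.192 229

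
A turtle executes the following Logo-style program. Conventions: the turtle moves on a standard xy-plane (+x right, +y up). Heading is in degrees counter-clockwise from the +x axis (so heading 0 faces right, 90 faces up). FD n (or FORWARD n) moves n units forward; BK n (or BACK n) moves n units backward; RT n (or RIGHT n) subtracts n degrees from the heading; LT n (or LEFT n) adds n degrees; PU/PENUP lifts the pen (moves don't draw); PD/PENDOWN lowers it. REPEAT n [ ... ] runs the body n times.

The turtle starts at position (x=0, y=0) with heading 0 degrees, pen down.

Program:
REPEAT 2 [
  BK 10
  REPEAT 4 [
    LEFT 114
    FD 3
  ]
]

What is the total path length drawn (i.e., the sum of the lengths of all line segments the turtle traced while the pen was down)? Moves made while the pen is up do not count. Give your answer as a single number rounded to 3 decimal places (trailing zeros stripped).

Executing turtle program step by step:
Start: pos=(0,0), heading=0, pen down
REPEAT 2 [
  -- iteration 1/2 --
  BK 10: (0,0) -> (-10,0) [heading=0, draw]
  REPEAT 4 [
    -- iteration 1/4 --
    LT 114: heading 0 -> 114
    FD 3: (-10,0) -> (-11.22,2.741) [heading=114, draw]
    -- iteration 2/4 --
    LT 114: heading 114 -> 228
    FD 3: (-11.22,2.741) -> (-13.228,0.511) [heading=228, draw]
    -- iteration 3/4 --
    LT 114: heading 228 -> 342
    FD 3: (-13.228,0.511) -> (-10.374,-0.416) [heading=342, draw]
    -- iteration 4/4 --
    LT 114: heading 342 -> 96
    FD 3: (-10.374,-0.416) -> (-10.688,2.568) [heading=96, draw]
  ]
  -- iteration 2/2 --
  BK 10: (-10.688,2.568) -> (-9.643,-7.378) [heading=96, draw]
  REPEAT 4 [
    -- iteration 1/4 --
    LT 114: heading 96 -> 210
    FD 3: (-9.643,-7.378) -> (-12.241,-8.878) [heading=210, draw]
    -- iteration 2/4 --
    LT 114: heading 210 -> 324
    FD 3: (-12.241,-8.878) -> (-9.814,-10.641) [heading=324, draw]
    -- iteration 3/4 --
    LT 114: heading 324 -> 78
    FD 3: (-9.814,-10.641) -> (-9.19,-7.706) [heading=78, draw]
    -- iteration 4/4 --
    LT 114: heading 78 -> 192
    FD 3: (-9.19,-7.706) -> (-12.124,-8.33) [heading=192, draw]
  ]
]
Final: pos=(-12.124,-8.33), heading=192, 10 segment(s) drawn

Segment lengths:
  seg 1: (0,0) -> (-10,0), length = 10
  seg 2: (-10,0) -> (-11.22,2.741), length = 3
  seg 3: (-11.22,2.741) -> (-13.228,0.511), length = 3
  seg 4: (-13.228,0.511) -> (-10.374,-0.416), length = 3
  seg 5: (-10.374,-0.416) -> (-10.688,2.568), length = 3
  seg 6: (-10.688,2.568) -> (-9.643,-7.378), length = 10
  seg 7: (-9.643,-7.378) -> (-12.241,-8.878), length = 3
  seg 8: (-12.241,-8.878) -> (-9.814,-10.641), length = 3
  seg 9: (-9.814,-10.641) -> (-9.19,-7.706), length = 3
  seg 10: (-9.19,-7.706) -> (-12.124,-8.33), length = 3
Total = 44

Answer: 44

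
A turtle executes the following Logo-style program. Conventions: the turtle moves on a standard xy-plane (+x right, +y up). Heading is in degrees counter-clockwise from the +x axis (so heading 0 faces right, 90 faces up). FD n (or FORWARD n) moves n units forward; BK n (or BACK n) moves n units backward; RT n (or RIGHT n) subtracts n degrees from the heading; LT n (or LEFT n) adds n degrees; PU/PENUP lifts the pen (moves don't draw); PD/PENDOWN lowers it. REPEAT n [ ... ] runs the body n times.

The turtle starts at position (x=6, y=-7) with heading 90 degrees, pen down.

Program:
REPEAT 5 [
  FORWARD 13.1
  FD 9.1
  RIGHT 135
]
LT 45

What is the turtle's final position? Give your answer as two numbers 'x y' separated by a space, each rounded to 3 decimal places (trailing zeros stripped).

Answer: 15.196 -7

Derivation:
Executing turtle program step by step:
Start: pos=(6,-7), heading=90, pen down
REPEAT 5 [
  -- iteration 1/5 --
  FD 13.1: (6,-7) -> (6,6.1) [heading=90, draw]
  FD 9.1: (6,6.1) -> (6,15.2) [heading=90, draw]
  RT 135: heading 90 -> 315
  -- iteration 2/5 --
  FD 13.1: (6,15.2) -> (15.263,5.937) [heading=315, draw]
  FD 9.1: (15.263,5.937) -> (21.698,-0.498) [heading=315, draw]
  RT 135: heading 315 -> 180
  -- iteration 3/5 --
  FD 13.1: (21.698,-0.498) -> (8.598,-0.498) [heading=180, draw]
  FD 9.1: (8.598,-0.498) -> (-0.502,-0.498) [heading=180, draw]
  RT 135: heading 180 -> 45
  -- iteration 4/5 --
  FD 13.1: (-0.502,-0.498) -> (8.761,8.765) [heading=45, draw]
  FD 9.1: (8.761,8.765) -> (15.196,15.2) [heading=45, draw]
  RT 135: heading 45 -> 270
  -- iteration 5/5 --
  FD 13.1: (15.196,15.2) -> (15.196,2.1) [heading=270, draw]
  FD 9.1: (15.196,2.1) -> (15.196,-7) [heading=270, draw]
  RT 135: heading 270 -> 135
]
LT 45: heading 135 -> 180
Final: pos=(15.196,-7), heading=180, 10 segment(s) drawn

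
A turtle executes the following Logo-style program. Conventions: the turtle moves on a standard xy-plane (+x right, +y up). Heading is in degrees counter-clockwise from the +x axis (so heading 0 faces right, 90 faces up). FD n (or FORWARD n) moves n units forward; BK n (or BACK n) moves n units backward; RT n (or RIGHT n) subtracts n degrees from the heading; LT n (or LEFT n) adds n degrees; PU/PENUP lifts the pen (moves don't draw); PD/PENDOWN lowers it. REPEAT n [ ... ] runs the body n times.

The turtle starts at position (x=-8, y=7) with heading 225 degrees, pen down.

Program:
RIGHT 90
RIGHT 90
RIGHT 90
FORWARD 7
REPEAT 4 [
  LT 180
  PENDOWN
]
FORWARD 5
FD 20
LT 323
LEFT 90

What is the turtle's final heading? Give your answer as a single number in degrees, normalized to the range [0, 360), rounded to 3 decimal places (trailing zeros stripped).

Answer: 8

Derivation:
Executing turtle program step by step:
Start: pos=(-8,7), heading=225, pen down
RT 90: heading 225 -> 135
RT 90: heading 135 -> 45
RT 90: heading 45 -> 315
FD 7: (-8,7) -> (-3.05,2.05) [heading=315, draw]
REPEAT 4 [
  -- iteration 1/4 --
  LT 180: heading 315 -> 135
  PD: pen down
  -- iteration 2/4 --
  LT 180: heading 135 -> 315
  PD: pen down
  -- iteration 3/4 --
  LT 180: heading 315 -> 135
  PD: pen down
  -- iteration 4/4 --
  LT 180: heading 135 -> 315
  PD: pen down
]
FD 5: (-3.05,2.05) -> (0.485,-1.485) [heading=315, draw]
FD 20: (0.485,-1.485) -> (14.627,-15.627) [heading=315, draw]
LT 323: heading 315 -> 278
LT 90: heading 278 -> 8
Final: pos=(14.627,-15.627), heading=8, 3 segment(s) drawn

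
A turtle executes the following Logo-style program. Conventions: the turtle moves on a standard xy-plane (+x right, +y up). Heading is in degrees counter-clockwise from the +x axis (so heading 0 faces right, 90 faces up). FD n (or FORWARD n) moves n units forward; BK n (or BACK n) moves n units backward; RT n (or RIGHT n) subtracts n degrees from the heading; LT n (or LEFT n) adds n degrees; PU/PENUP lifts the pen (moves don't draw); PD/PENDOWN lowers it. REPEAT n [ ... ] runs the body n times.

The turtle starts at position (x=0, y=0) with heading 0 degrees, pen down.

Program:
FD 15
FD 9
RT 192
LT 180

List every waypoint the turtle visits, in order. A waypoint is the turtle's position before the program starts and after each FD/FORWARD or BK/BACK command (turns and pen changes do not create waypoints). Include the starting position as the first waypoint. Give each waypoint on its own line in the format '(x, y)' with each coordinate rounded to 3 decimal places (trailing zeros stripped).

Executing turtle program step by step:
Start: pos=(0,0), heading=0, pen down
FD 15: (0,0) -> (15,0) [heading=0, draw]
FD 9: (15,0) -> (24,0) [heading=0, draw]
RT 192: heading 0 -> 168
LT 180: heading 168 -> 348
Final: pos=(24,0), heading=348, 2 segment(s) drawn
Waypoints (3 total):
(0, 0)
(15, 0)
(24, 0)

Answer: (0, 0)
(15, 0)
(24, 0)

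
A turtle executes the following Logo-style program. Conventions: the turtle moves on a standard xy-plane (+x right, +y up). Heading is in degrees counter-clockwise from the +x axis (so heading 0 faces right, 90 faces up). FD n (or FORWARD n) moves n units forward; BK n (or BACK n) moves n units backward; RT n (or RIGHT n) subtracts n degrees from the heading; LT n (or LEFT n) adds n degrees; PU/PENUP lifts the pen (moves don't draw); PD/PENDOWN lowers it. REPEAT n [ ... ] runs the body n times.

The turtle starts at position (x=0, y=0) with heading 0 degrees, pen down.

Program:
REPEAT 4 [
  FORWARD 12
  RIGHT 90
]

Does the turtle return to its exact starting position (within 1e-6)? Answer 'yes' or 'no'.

Answer: yes

Derivation:
Executing turtle program step by step:
Start: pos=(0,0), heading=0, pen down
REPEAT 4 [
  -- iteration 1/4 --
  FD 12: (0,0) -> (12,0) [heading=0, draw]
  RT 90: heading 0 -> 270
  -- iteration 2/4 --
  FD 12: (12,0) -> (12,-12) [heading=270, draw]
  RT 90: heading 270 -> 180
  -- iteration 3/4 --
  FD 12: (12,-12) -> (0,-12) [heading=180, draw]
  RT 90: heading 180 -> 90
  -- iteration 4/4 --
  FD 12: (0,-12) -> (0,0) [heading=90, draw]
  RT 90: heading 90 -> 0
]
Final: pos=(0,0), heading=0, 4 segment(s) drawn

Start position: (0, 0)
Final position: (0, 0)
Distance = 0; < 1e-6 -> CLOSED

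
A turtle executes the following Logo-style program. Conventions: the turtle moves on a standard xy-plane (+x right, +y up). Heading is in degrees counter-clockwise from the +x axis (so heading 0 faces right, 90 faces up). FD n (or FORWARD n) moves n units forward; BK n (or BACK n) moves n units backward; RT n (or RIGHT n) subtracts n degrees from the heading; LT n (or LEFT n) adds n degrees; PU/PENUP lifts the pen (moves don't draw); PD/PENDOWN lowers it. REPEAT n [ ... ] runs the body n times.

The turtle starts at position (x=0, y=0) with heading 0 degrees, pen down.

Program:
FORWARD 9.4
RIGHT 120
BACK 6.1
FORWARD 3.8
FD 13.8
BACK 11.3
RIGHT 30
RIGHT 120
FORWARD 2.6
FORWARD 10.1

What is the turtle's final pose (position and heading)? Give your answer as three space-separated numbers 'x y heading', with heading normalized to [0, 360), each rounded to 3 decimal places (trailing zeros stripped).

Executing turtle program step by step:
Start: pos=(0,0), heading=0, pen down
FD 9.4: (0,0) -> (9.4,0) [heading=0, draw]
RT 120: heading 0 -> 240
BK 6.1: (9.4,0) -> (12.45,5.283) [heading=240, draw]
FD 3.8: (12.45,5.283) -> (10.55,1.992) [heading=240, draw]
FD 13.8: (10.55,1.992) -> (3.65,-9.959) [heading=240, draw]
BK 11.3: (3.65,-9.959) -> (9.3,-0.173) [heading=240, draw]
RT 30: heading 240 -> 210
RT 120: heading 210 -> 90
FD 2.6: (9.3,-0.173) -> (9.3,2.427) [heading=90, draw]
FD 10.1: (9.3,2.427) -> (9.3,12.527) [heading=90, draw]
Final: pos=(9.3,12.527), heading=90, 7 segment(s) drawn

Answer: 9.3 12.527 90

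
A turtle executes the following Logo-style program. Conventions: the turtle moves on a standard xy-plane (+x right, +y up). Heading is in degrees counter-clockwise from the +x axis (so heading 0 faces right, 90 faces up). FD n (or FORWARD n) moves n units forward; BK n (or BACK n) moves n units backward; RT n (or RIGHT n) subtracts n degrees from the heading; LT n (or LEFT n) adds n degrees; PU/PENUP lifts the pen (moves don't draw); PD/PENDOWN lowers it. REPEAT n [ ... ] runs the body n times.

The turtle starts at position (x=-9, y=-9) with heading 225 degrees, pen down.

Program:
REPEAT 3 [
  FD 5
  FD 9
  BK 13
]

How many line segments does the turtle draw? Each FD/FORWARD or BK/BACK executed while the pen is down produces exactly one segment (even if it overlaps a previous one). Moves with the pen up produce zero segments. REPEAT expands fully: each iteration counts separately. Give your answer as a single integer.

Answer: 9

Derivation:
Executing turtle program step by step:
Start: pos=(-9,-9), heading=225, pen down
REPEAT 3 [
  -- iteration 1/3 --
  FD 5: (-9,-9) -> (-12.536,-12.536) [heading=225, draw]
  FD 9: (-12.536,-12.536) -> (-18.899,-18.899) [heading=225, draw]
  BK 13: (-18.899,-18.899) -> (-9.707,-9.707) [heading=225, draw]
  -- iteration 2/3 --
  FD 5: (-9.707,-9.707) -> (-13.243,-13.243) [heading=225, draw]
  FD 9: (-13.243,-13.243) -> (-19.607,-19.607) [heading=225, draw]
  BK 13: (-19.607,-19.607) -> (-10.414,-10.414) [heading=225, draw]
  -- iteration 3/3 --
  FD 5: (-10.414,-10.414) -> (-13.95,-13.95) [heading=225, draw]
  FD 9: (-13.95,-13.95) -> (-20.314,-20.314) [heading=225, draw]
  BK 13: (-20.314,-20.314) -> (-11.121,-11.121) [heading=225, draw]
]
Final: pos=(-11.121,-11.121), heading=225, 9 segment(s) drawn
Segments drawn: 9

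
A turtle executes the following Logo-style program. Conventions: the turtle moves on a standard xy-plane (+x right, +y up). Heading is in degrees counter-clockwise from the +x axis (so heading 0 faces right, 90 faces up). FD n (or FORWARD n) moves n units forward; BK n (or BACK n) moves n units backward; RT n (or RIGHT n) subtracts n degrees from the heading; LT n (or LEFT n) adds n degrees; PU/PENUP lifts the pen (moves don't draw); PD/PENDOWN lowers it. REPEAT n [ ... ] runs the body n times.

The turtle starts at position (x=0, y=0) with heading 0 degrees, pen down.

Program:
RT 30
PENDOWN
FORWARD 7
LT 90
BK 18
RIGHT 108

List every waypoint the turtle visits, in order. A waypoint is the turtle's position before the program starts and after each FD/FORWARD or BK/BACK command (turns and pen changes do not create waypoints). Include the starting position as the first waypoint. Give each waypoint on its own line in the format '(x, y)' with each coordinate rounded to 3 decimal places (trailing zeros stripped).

Answer: (0, 0)
(6.062, -3.5)
(-2.938, -19.088)

Derivation:
Executing turtle program step by step:
Start: pos=(0,0), heading=0, pen down
RT 30: heading 0 -> 330
PD: pen down
FD 7: (0,0) -> (6.062,-3.5) [heading=330, draw]
LT 90: heading 330 -> 60
BK 18: (6.062,-3.5) -> (-2.938,-19.088) [heading=60, draw]
RT 108: heading 60 -> 312
Final: pos=(-2.938,-19.088), heading=312, 2 segment(s) drawn
Waypoints (3 total):
(0, 0)
(6.062, -3.5)
(-2.938, -19.088)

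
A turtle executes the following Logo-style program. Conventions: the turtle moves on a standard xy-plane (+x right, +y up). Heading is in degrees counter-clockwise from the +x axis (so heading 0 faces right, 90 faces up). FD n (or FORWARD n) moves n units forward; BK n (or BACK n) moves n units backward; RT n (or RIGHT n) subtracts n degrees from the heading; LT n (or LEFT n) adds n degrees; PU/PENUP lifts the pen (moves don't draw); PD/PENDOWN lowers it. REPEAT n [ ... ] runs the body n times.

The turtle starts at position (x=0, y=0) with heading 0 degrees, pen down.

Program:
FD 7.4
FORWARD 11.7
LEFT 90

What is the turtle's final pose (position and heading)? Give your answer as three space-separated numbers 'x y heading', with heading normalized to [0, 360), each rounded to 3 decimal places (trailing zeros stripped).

Executing turtle program step by step:
Start: pos=(0,0), heading=0, pen down
FD 7.4: (0,0) -> (7.4,0) [heading=0, draw]
FD 11.7: (7.4,0) -> (19.1,0) [heading=0, draw]
LT 90: heading 0 -> 90
Final: pos=(19.1,0), heading=90, 2 segment(s) drawn

Answer: 19.1 0 90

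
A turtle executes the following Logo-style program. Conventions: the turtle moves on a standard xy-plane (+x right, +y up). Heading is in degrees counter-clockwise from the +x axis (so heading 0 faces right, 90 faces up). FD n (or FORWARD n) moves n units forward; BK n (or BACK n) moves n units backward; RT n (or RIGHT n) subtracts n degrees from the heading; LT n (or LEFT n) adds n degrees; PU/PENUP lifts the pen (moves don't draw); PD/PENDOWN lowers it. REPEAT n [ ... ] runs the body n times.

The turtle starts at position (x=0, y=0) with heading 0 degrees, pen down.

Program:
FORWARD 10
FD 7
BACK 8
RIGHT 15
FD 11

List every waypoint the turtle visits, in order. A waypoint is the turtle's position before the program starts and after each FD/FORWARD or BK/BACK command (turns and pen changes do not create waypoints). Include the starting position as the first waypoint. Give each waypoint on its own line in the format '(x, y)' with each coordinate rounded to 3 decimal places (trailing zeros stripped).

Answer: (0, 0)
(10, 0)
(17, 0)
(9, 0)
(19.625, -2.847)

Derivation:
Executing turtle program step by step:
Start: pos=(0,0), heading=0, pen down
FD 10: (0,0) -> (10,0) [heading=0, draw]
FD 7: (10,0) -> (17,0) [heading=0, draw]
BK 8: (17,0) -> (9,0) [heading=0, draw]
RT 15: heading 0 -> 345
FD 11: (9,0) -> (19.625,-2.847) [heading=345, draw]
Final: pos=(19.625,-2.847), heading=345, 4 segment(s) drawn
Waypoints (5 total):
(0, 0)
(10, 0)
(17, 0)
(9, 0)
(19.625, -2.847)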